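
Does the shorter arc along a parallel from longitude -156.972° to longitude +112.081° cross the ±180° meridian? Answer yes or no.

Naïve |112.081 − -156.972| = 269.053° > 180°, so the shorter arc goes the other way round — across 180°.
Signed shortest Δλ = ((112.081 − -156.972 + 180) mod 360) − 180 = -90.947°.
Going west by 90.947° from -156.972° passes through 180° before reaching +112.081°.

Yes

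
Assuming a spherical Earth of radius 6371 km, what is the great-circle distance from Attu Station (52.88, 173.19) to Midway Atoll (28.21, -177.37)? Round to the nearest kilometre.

2851 km

Δλ = -177.37 − 173.19 = -350.56°; wrapped into (−180°, 180°]: 9.44°.
Δφ = 28.21 − 52.88 = -24.67°.
a = sin²(Δφ/2) + cos φ₁ · cos φ₂ · sin²(Δλ/2) = 0.049237.
c = 2·atan2(√a, √(1−a)) = 0.44752 rad → d = 6371·c ≈ 2851.12 km.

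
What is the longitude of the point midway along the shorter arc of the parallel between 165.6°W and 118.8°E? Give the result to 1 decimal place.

Signed shortest Δλ from -165.6° to +118.8° is -75.6°.
Midpoint longitude = -165.6° + (-75.6°)/2 = -165.6° − 37.8° = -203.4°.
Normalise into (−180°, 180°]: +156.6°.
(The naïve average (-165.6 + +118.8)/2 = -23.4° is on the wrong side of the globe.)

156.6°E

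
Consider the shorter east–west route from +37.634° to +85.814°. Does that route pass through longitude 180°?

No

Signed shortest Δλ = ((85.814 − 37.634 + 180) mod 360) − 180 = 48.18°.
Going east by 48.18° from +37.634° reaches +85.814° without touching 180°.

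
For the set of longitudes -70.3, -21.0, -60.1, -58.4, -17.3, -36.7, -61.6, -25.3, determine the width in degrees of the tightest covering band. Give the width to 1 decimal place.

53.0°

Sort the longitudes: -70.3°, -61.6°, -60.1°, -58.4°, -36.7°, -25.3°, -21.0°, -17.3°.
Eastward gaps between consecutive values (wrapping around): 8.7°, 1.5°, 1.7°, 21.7°, 11.4°, 4.3°, 3.7°, 307.0°.
Largest gap = 307.0° ⇒ minimal covering band is its complement: 360° − 307.0° = 53.0°.
Band runs from -70.3° eastward to -17.3°.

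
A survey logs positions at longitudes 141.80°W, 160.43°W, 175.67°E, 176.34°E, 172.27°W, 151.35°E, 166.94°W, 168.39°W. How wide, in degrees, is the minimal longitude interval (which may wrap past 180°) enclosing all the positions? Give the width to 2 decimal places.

Sort the longitudes: -172.27°, -168.39°, -166.94°, -160.43°, -141.80°, +151.35°, +175.67°, +176.34°.
Eastward gaps between consecutive values (wrapping around): 3.88°, 1.45°, 6.51°, 18.63°, 293.15°, 24.32°, 0.67°, 11.39°.
Largest gap = 293.15° ⇒ minimal covering band is its complement: 360° − 293.15° = 66.85°.
Band runs from +151.35° eastward to -141.80°, crossing the antimeridian.

66.85°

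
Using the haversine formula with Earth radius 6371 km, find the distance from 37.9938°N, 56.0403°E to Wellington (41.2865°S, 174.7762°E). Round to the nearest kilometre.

14867 km

Δλ = 174.7762 − 56.0403 = 118.7359°.
Δφ = -41.2865 − 37.9938 = -79.2803°.
a = sin²(Δφ/2) + cos φ₁ · cos φ₂ · sin²(Δλ/2) = 0.845437.
c = 2·atan2(√a, √(1−a)) = 2.33349 rad → d = 6371·c ≈ 14866.70 km.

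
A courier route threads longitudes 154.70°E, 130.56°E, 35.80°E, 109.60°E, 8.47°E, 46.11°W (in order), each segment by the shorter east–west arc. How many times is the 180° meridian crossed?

0

Leg 1: +154.70° → +130.56°, shortest Δλ = -24.14° (west) — does not cross 180°.
Leg 2: +130.56° → +35.80°, shortest Δλ = -94.76° (west) — does not cross 180°.
Leg 3: +35.80° → +109.60°, shortest Δλ = 73.8° (east) — does not cross 180°.
Leg 4: +109.60° → +8.47°, shortest Δλ = -101.13° (west) — does not cross 180°.
Leg 5: +8.47° → -46.11°, shortest Δλ = -54.58° (west) — does not cross 180°.
Total crossings: 0.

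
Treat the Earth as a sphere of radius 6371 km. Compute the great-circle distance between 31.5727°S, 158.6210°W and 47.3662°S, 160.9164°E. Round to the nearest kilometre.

3835 km

Δλ = 160.9164 − -158.6210 = 319.5374°; wrapped into (−180°, 180°]: -40.4626°.
Δφ = -47.3662 − -31.5727 = -15.7935°.
a = sin²(Δφ/2) + cos φ₁ · cos φ₂ · sin²(Δλ/2) = 0.087882.
c = 2·atan2(√a, √(1−a)) = 0.60195 rad → d = 6371·c ≈ 3835.00 km.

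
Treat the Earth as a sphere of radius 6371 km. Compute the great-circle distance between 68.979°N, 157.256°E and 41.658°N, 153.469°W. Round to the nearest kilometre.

4149 km

Δλ = -153.469 − 157.256 = -310.725°; wrapped into (−180°, 180°]: 49.275°.
Δφ = 41.658 − 68.979 = -27.321°.
a = sin²(Δφ/2) + cos φ₁ · cos φ₂ · sin²(Δλ/2) = 0.102350.
c = 2·atan2(√a, √(1−a)) = 0.65129 rad → d = 6371·c ≈ 4149.40 km.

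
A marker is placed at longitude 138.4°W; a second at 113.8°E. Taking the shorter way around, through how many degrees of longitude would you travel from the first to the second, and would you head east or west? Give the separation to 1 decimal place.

107.8° west

Raw difference: 113.8 − -138.4 = 252.2°.
Normalise into (−180°, 180°]: 252.2° − 360° = -107.8°.
Negative ⇒ the second point lies to the west; separation 107.8°.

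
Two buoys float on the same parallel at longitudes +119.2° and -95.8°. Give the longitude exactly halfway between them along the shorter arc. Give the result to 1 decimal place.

-168.3°

Signed shortest Δλ from +119.2° to -95.8° is +145.0°.
Midpoint longitude = +119.2° + (+145.0°)/2 = +119.2° + 72.5° = +191.7°.
Normalise into (−180°, 180°]: -168.3°.
(The naïve average (+119.2 + -95.8)/2 = 11.7° is on the wrong side of the globe.)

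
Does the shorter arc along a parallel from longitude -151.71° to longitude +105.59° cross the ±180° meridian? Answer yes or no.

Naïve |105.59 − -151.71| = 257.3° > 180°, so the shorter arc goes the other way round — across 180°.
Signed shortest Δλ = ((105.59 − -151.71 + 180) mod 360) − 180 = -102.7°.
Going west by 102.7° from -151.71° passes through 180° before reaching +105.59°.

Yes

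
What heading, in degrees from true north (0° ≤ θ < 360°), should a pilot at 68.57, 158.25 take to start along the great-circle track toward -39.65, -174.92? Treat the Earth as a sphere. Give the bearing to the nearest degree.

Δλ = -174.92 − 158.25 = -333.17°; wrapped into (−180°, 180°]: 26.83°.
θ = atan2( sin Δλ · cos φ₂ , cos φ₁ · sin φ₂ − sin φ₁ · cos φ₂ · cos Δλ )
  = atan2(0.34752, -0.87271) = 158.287° → normalised to [0°, 360°): 158.287°.

158°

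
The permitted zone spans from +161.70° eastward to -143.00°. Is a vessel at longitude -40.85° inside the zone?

Band width going east from +161.70° to -143.00°: ((-143.00 − 161.70) mod 360) = 55.30°.
Offset of -40.85° east of the west edge: ((-40.85 − 161.70) mod 360) = 157.45°.
157.45° > 55.30° ⇒ outside.

No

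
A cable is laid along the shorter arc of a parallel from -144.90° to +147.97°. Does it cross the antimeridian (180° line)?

Yes

Naïve |147.97 − -144.90| = 292.87° > 180°, so the shorter arc goes the other way round — across 180°.
Signed shortest Δλ = ((147.97 − -144.90 + 180) mod 360) − 180 = -67.13°.
Going west by 67.13° from -144.90° passes through 180° before reaching +147.97°.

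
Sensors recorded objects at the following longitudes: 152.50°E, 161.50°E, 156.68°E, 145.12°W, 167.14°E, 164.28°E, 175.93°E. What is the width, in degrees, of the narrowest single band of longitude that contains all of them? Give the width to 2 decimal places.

62.38°

Sort the longitudes: -145.12°, +152.50°, +156.68°, +161.50°, +164.28°, +167.14°, +175.93°.
Eastward gaps between consecutive values (wrapping around): 297.62°, 4.18°, 4.82°, 2.78°, 2.86°, 8.79°, 38.95°.
Largest gap = 297.62° ⇒ minimal covering band is its complement: 360° − 297.62° = 62.38°.
Band runs from +152.50° eastward to -145.12°, crossing the antimeridian.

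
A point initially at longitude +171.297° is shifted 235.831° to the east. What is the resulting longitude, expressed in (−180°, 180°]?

+47.128°

Start at +171.297°; shift +235.831° → +407.128°.
+407.128° lies outside (−180°, 180°]; subtract 360° → +47.128°.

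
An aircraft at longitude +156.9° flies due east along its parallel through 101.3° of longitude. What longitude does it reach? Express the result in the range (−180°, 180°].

Start at +156.9°; shift +101.3° → +258.2°.
+258.2° lies outside (−180°, 180°]; subtract 360° → -101.8°.

-101.8°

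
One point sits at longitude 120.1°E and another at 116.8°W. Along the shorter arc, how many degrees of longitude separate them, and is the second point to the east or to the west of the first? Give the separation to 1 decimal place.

Raw difference: -116.8 − 120.1 = -236.9°.
Normalise into (−180°, 180°]: -236.9° + 360° = 123.1°.
Positive ⇒ the second point lies to the east; separation 123.1°.

123.1° east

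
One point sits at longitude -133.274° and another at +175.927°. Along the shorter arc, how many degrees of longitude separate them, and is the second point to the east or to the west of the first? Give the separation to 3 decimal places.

50.799° west

Raw difference: 175.927 − -133.274 = 309.201°.
Normalise into (−180°, 180°]: 309.201° − 360° = -50.799°.
Negative ⇒ the second point lies to the west; separation 50.799°.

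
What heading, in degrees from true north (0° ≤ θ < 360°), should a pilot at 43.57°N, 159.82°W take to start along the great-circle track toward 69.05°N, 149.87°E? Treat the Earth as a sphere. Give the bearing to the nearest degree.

332°

Δλ = 149.87 − -159.82 = 309.69°; wrapped into (−180°, 180°]: -50.31°.
θ = atan2( sin Δλ · cos φ₂ , cos φ₁ · sin φ₂ − sin φ₁ · cos φ₂ · cos Δλ )
  = atan2(-0.27514, 0.51925) = -27.918° → normalised to [0°, 360°): 332.082°.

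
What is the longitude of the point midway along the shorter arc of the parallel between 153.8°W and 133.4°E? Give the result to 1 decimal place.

Signed shortest Δλ from -153.8° to +133.4° is -72.8°.
Midpoint longitude = -153.8° + (-72.8°)/2 = -153.8° − 36.4° = -190.2°.
Normalise into (−180°, 180°]: +169.8°.
(The naïve average (-153.8 + +133.4)/2 = -10.2° is on the wrong side of the globe.)

169.8°E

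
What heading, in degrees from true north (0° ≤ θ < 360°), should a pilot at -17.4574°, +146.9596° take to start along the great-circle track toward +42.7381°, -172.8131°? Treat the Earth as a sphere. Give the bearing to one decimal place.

30.2°

Δλ = -172.8131 − 146.9596 = -319.7727°; wrapped into (−180°, 180°]: 40.2273°.
θ = atan2( sin Δλ · cos φ₂ , cos φ₁ · sin φ₂ − sin φ₁ · cos φ₂ · cos Δλ )
  = atan2(0.47433, 0.81561) = 30.181° → normalised to [0°, 360°): 30.181°.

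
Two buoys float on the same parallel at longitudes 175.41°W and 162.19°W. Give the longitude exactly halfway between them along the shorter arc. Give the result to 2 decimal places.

168.80°W

Signed shortest Δλ from -175.41° to -162.19° is +13.22°.
Midpoint longitude = -175.41° + (+13.22°)/2 = -175.41° + 6.61° = -168.80°.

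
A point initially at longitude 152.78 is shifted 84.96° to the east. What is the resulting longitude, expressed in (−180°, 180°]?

Start at +152.78°; shift +84.96° → +237.74°.
+237.74° lies outside (−180°, 180°]; subtract 360° → -122.26°.

-122.26°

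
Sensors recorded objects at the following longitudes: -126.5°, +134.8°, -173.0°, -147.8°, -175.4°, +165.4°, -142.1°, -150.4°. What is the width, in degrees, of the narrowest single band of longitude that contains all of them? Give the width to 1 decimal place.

Sort the longitudes: -175.4°, -173.0°, -150.4°, -147.8°, -142.1°, -126.5°, +134.8°, +165.4°.
Eastward gaps between consecutive values (wrapping around): 2.4°, 22.6°, 2.6°, 5.7°, 15.6°, 261.3°, 30.6°, 19.2°.
Largest gap = 261.3° ⇒ minimal covering band is its complement: 360° − 261.3° = 98.7°.
Band runs from +134.8° eastward to -126.5°, crossing the antimeridian.

98.7°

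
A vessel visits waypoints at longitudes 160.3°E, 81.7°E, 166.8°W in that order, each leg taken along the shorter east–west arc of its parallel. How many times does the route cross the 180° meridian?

Leg 1: +160.3° → +81.7°, shortest Δλ = -78.6° (west) — does not cross 180°.
Leg 2: +81.7° → -166.8°, shortest Δλ = 111.5° (east) — crosses 180°.
Total crossings: 1.

1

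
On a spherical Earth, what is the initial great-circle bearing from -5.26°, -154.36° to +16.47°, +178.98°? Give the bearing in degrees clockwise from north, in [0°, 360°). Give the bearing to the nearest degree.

Δλ = 178.98 − -154.36 = 333.34°; wrapped into (−180°, 180°]: -26.66°.
θ = atan2( sin Δλ · cos φ₂ , cos φ₁ · sin φ₂ − sin φ₁ · cos φ₂ · cos Δλ )
  = atan2(-0.43028, 0.36089) = -50.013° → normalised to [0°, 360°): 309.987°.

310°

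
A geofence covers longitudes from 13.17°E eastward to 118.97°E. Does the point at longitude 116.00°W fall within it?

Band width going east from +13.17° to +118.97°: ((118.97 − 13.17) mod 360) = 105.80°.
Offset of -116.00° east of the west edge: ((-116.00 − 13.17) mod 360) = 230.83°.
230.83° > 105.80° ⇒ outside.

No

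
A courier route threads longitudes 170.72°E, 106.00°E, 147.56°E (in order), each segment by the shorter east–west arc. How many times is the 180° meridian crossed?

Leg 1: +170.72° → +106.00°, shortest Δλ = -64.72° (west) — does not cross 180°.
Leg 2: +106.00° → +147.56°, shortest Δλ = 41.56° (east) — does not cross 180°.
Total crossings: 0.

0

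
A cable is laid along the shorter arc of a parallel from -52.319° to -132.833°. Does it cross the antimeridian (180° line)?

No

Signed shortest Δλ = ((-132.833 − -52.319 + 180) mod 360) − 180 = -80.514°.
Going west by 80.514° from -52.319° reaches -132.833° without touching 180°.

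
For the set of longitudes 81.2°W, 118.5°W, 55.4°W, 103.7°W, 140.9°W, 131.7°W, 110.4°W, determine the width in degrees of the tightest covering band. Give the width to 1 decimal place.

Sort the longitudes: -140.9°, -131.7°, -118.5°, -110.4°, -103.7°, -81.2°, -55.4°.
Eastward gaps between consecutive values (wrapping around): 9.2°, 13.2°, 8.1°, 6.7°, 22.5°, 25.8°, 274.5°.
Largest gap = 274.5° ⇒ minimal covering band is its complement: 360° − 274.5° = 85.5°.
Band runs from -140.9° eastward to -55.4°.

85.5°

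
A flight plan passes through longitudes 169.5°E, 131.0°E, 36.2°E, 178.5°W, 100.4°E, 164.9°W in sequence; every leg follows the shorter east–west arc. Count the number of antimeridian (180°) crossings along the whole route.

Leg 1: +169.5° → +131.0°, shortest Δλ = -38.5° (west) — does not cross 180°.
Leg 2: +131.0° → +36.2°, shortest Δλ = -94.8° (west) — does not cross 180°.
Leg 3: +36.2° → -178.5°, shortest Δλ = 145.3° (east) — crosses 180°.
Leg 4: -178.5° → +100.4°, shortest Δλ = -81.1° (west) — crosses 180°.
Leg 5: +100.4° → -164.9°, shortest Δλ = 94.7° (east) — crosses 180°.
Total crossings: 3.

3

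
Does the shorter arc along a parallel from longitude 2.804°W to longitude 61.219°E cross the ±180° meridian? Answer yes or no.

No

Signed shortest Δλ = ((61.219 − -2.804 + 180) mod 360) − 180 = 64.023°.
Going east by 64.023° from -2.804° reaches +61.219° without touching 180°.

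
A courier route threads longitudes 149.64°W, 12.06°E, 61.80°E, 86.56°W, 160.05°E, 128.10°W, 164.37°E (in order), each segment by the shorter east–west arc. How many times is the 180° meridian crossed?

3

Leg 1: -149.64° → +12.06°, shortest Δλ = 161.7° (east) — does not cross 180°.
Leg 2: +12.06° → +61.80°, shortest Δλ = 49.74° (east) — does not cross 180°.
Leg 3: +61.80° → -86.56°, shortest Δλ = -148.36° (west) — does not cross 180°.
Leg 4: -86.56° → +160.05°, shortest Δλ = -113.39° (west) — crosses 180°.
Leg 5: +160.05° → -128.10°, shortest Δλ = 71.85° (east) — crosses 180°.
Leg 6: -128.10° → +164.37°, shortest Δλ = -67.53° (west) — crosses 180°.
Total crossings: 3.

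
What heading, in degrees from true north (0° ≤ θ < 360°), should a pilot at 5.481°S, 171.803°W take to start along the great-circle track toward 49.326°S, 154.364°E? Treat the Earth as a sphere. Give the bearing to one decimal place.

207.3°

Δλ = 154.364 − -171.803 = 326.167°; wrapped into (−180°, 180°]: -33.833°.
θ = atan2( sin Δλ · cos φ₂ , cos φ₁ · sin φ₂ − sin φ₁ · cos φ₂ · cos Δλ )
  = atan2(-0.36288, -0.70325) = -152.706° → normalised to [0°, 360°): 207.294°.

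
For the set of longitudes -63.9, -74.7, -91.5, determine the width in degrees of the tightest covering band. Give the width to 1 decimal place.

27.6°

Sort the longitudes: -91.5°, -74.7°, -63.9°.
Eastward gaps between consecutive values (wrapping around): 16.8°, 10.8°, 332.4°.
Largest gap = 332.4° ⇒ minimal covering band is its complement: 360° − 332.4° = 27.6°.
Band runs from -91.5° eastward to -63.9°.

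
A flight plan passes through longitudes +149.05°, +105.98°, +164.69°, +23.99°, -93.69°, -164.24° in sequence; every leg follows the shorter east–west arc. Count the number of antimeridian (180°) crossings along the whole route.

0

Leg 1: +149.05° → +105.98°, shortest Δλ = -43.07° (west) — does not cross 180°.
Leg 2: +105.98° → +164.69°, shortest Δλ = 58.71° (east) — does not cross 180°.
Leg 3: +164.69° → +23.99°, shortest Δλ = -140.7° (west) — does not cross 180°.
Leg 4: +23.99° → -93.69°, shortest Δλ = -117.68° (west) — does not cross 180°.
Leg 5: -93.69° → -164.24°, shortest Δλ = -70.55° (west) — does not cross 180°.
Total crossings: 0.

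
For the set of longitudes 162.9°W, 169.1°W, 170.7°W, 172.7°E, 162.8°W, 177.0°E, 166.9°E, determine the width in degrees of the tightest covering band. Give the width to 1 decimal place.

Sort the longitudes: -170.7°, -169.1°, -162.9°, -162.8°, +166.9°, +172.7°, +177.0°.
Eastward gaps between consecutive values (wrapping around): 1.6°, 6.2°, 0.1°, 329.7°, 5.8°, 4.3°, 12.3°.
Largest gap = 329.7° ⇒ minimal covering band is its complement: 360° − 329.7° = 30.3°.
Band runs from +166.9° eastward to -162.8°, crossing the antimeridian.

30.3°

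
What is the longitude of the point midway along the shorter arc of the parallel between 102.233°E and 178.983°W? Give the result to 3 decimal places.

Signed shortest Δλ from +102.233° to -178.983° is +78.784°.
Midpoint longitude = +102.233° + (+78.784°)/2 = +102.233° + 39.392° = +141.625°.
(The naïve average (+102.233 + -178.983)/2 = -38.375° is on the wrong side of the globe.)

141.625°E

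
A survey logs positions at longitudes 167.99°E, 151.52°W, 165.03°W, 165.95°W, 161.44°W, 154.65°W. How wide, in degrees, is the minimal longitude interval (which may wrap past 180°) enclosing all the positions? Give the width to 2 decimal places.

Sort the longitudes: -165.95°, -165.03°, -161.44°, -154.65°, -151.52°, +167.99°.
Eastward gaps between consecutive values (wrapping around): 0.92°, 3.59°, 6.79°, 3.13°, 319.51°, 26.06°.
Largest gap = 319.51° ⇒ minimal covering band is its complement: 360° − 319.51° = 40.49°.
Band runs from +167.99° eastward to -151.52°, crossing the antimeridian.

40.49°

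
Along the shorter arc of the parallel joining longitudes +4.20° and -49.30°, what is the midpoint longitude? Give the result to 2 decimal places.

Signed shortest Δλ from +4.20° to -49.30° is -53.50°.
Midpoint longitude = +4.20° + (-53.50°)/2 = +4.20° − 26.75° = -22.55°.

-22.55°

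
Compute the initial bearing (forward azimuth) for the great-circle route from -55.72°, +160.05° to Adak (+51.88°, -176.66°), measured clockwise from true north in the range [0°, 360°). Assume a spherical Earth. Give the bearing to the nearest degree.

15°

Δλ = -176.66 − 160.05 = -336.71°; wrapped into (−180°, 180°]: 23.29°.
θ = atan2( sin Δλ · cos φ₂ , cos φ₁ · sin φ₂ − sin φ₁ · cos φ₂ · cos Δλ )
  = atan2(0.24408, 0.91163) = 14.989° → normalised to [0°, 360°): 14.989°.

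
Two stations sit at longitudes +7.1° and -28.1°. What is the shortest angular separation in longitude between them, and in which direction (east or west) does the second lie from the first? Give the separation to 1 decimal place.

Raw difference: -28.1 − 7.1 = -35.2°.
Normalise into (−180°, 180°]: -35.2° stays -35.2°.
Negative ⇒ the second point lies to the west; separation 35.2°.

35.2° west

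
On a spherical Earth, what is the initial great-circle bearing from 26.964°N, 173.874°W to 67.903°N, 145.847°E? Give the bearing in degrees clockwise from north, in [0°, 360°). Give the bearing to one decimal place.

Δλ = 145.847 − -173.874 = 319.721°; wrapped into (−180°, 180°]: -40.279°.
θ = atan2( sin Δλ · cos φ₂ , cos φ₁ · sin φ₂ − sin φ₁ · cos φ₂ · cos Δλ )
  = atan2(-0.24320, 0.69570) = -19.269° → normalised to [0°, 360°): 340.731°.

340.7°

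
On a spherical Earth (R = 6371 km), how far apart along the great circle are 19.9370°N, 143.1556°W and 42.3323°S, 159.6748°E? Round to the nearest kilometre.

Δλ = 159.6748 − -143.1556 = 302.8304°; wrapped into (−180°, 180°]: -57.1696°.
Δφ = -42.3323 − 19.9370 = -62.2693°.
a = sin²(Δφ/2) + cos φ₁ · cos φ₂ · sin²(Δλ/2) = 0.426431.
c = 2·atan2(√a, √(1−a)) = 1.42312 rad → d = 6371·c ≈ 9066.71 km.

9067 km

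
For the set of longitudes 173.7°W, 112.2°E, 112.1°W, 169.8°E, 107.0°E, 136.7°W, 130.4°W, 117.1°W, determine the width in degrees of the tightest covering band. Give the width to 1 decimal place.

140.9°

Sort the longitudes: -173.7°, -136.7°, -130.4°, -117.1°, -112.1°, +107.0°, +112.2°, +169.8°.
Eastward gaps between consecutive values (wrapping around): 37.0°, 6.3°, 13.3°, 5.0°, 219.1°, 5.2°, 57.6°, 16.5°.
Largest gap = 219.1° ⇒ minimal covering band is its complement: 360° − 219.1° = 140.9°.
Band runs from +107.0° eastward to -112.1°, crossing the antimeridian.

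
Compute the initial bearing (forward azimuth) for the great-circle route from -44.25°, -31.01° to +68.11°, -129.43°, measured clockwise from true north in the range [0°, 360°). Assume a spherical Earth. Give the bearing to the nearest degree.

Δλ = -129.43 − -31.01 = -98.42°.
θ = atan2( sin Δλ · cos φ₂ , cos φ₁ · sin φ₂ − sin φ₁ · cos φ₂ · cos Δλ )
  = atan2(-0.36881, 0.62656) = -30.482° → normalised to [0°, 360°): 329.518°.

330°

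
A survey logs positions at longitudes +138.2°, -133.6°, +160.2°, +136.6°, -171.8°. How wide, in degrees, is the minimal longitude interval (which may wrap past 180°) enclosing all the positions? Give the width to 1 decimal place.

Sort the longitudes: -171.8°, -133.6°, +136.6°, +138.2°, +160.2°.
Eastward gaps between consecutive values (wrapping around): 38.2°, 270.2°, 1.6°, 22.0°, 28.0°.
Largest gap = 270.2° ⇒ minimal covering band is its complement: 360° − 270.2° = 89.8°.
Band runs from +136.6° eastward to -133.6°, crossing the antimeridian.

89.8°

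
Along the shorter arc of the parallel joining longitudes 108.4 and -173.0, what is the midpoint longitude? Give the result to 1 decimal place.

Signed shortest Δλ from +108.4° to -173.0° is +78.6°.
Midpoint longitude = +108.4° + (+78.6°)/2 = +108.4° + 39.3° = +147.7°.
(The naïve average (+108.4 + -173.0)/2 = -32.3° is on the wrong side of the globe.)

+147.7°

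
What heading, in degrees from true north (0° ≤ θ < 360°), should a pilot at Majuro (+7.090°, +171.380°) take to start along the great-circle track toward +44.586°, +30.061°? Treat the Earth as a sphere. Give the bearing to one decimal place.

Δλ = 30.061 − 171.380 = -141.319°.
θ = atan2( sin Δλ · cos φ₂ , cos φ₁ · sin φ₂ − sin φ₁ · cos φ₂ · cos Δλ )
  = atan2(-0.44511, 0.76523) = -30.185° → normalised to [0°, 360°): 329.815°.

329.8°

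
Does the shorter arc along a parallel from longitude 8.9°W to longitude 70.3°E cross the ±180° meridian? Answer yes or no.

Signed shortest Δλ = ((70.3 − -8.9 + 180) mod 360) − 180 = 79.2°.
Going east by 79.2° from -8.9° reaches +70.3° without touching 180°.

No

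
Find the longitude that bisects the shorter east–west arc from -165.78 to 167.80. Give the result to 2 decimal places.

-178.99°

Signed shortest Δλ from -165.78° to +167.80° is -26.42°.
Midpoint longitude = -165.78° + (-26.42°)/2 = -165.78° − 13.21° = -178.99°.
(The naïve average (-165.78 + +167.80)/2 = 1.01° is on the wrong side of the globe.)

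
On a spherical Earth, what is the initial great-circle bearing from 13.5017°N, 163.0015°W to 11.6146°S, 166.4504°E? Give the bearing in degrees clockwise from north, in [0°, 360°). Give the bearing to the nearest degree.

232°

Δλ = 166.4504 − -163.0015 = 329.4519°; wrapped into (−180°, 180°]: -30.5481°.
θ = atan2( sin Δλ · cos φ₂ , cos φ₁ · sin φ₂ − sin φ₁ · cos φ₂ · cos Δλ )
  = atan2(-0.49785, -0.39271) = -128.267° → normalised to [0°, 360°): 231.733°.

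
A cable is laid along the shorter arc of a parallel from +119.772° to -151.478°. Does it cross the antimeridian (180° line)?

Yes

Naïve |-151.478 − 119.772| = 271.25° > 180°, so the shorter arc goes the other way round — across 180°.
Signed shortest Δλ = ((-151.478 − 119.772 + 180) mod 360) − 180 = 88.75°.
Going east by 88.75° from +119.772° passes through 180° before reaching -151.478°.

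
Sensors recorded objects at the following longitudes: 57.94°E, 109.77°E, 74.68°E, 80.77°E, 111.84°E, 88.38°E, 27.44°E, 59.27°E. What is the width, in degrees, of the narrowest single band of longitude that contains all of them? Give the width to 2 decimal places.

Sort the longitudes: +27.44°, +57.94°, +59.27°, +74.68°, +80.77°, +88.38°, +109.77°, +111.84°.
Eastward gaps between consecutive values (wrapping around): 30.50°, 1.33°, 15.41°, 6.09°, 7.61°, 21.39°, 2.07°, 275.60°.
Largest gap = 275.60° ⇒ minimal covering band is its complement: 360° − 275.60° = 84.40°.
Band runs from +27.44° eastward to +111.84°.

84.40°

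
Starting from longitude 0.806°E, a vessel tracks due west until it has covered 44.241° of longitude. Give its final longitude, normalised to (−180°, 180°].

43.435°W

Start at +0.806°; shift −44.241° → -43.435°.
-43.435° already lies in (−180°, 180°].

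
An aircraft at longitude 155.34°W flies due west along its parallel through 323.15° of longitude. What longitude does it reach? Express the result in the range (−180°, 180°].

118.49°W

Start at -155.34°; shift −323.15° → -478.49°.
-478.49° lies outside (−180°, 180°]; add 360° → -118.49°.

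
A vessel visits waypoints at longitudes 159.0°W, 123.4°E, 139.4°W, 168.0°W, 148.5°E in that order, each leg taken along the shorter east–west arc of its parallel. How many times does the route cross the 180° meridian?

Leg 1: -159.0° → +123.4°, shortest Δλ = -77.6° (west) — crosses 180°.
Leg 2: +123.4° → -139.4°, shortest Δλ = 97.2° (east) — crosses 180°.
Leg 3: -139.4° → -168.0°, shortest Δλ = -28.6° (west) — does not cross 180°.
Leg 4: -168.0° → +148.5°, shortest Δλ = -43.5° (west) — crosses 180°.
Total crossings: 3.

3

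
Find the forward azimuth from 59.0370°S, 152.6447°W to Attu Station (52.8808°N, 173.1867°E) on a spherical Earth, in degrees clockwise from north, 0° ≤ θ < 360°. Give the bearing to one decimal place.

Δλ = 173.1867 − -152.6447 = 325.8314°; wrapped into (−180°, 180°]: -34.1686°.
θ = atan2( sin Δλ · cos φ₂ , cos φ₁ · sin φ₂ − sin φ₁ · cos φ₂ · cos Δλ )
  = atan2(-0.33893, 0.83840) = -22.011° → normalised to [0°, 360°): 337.989°.

338.0°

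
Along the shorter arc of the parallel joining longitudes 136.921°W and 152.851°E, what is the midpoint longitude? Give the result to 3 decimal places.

172.035°W

Signed shortest Δλ from -136.921° to +152.851° is -70.228°.
Midpoint longitude = -136.921° + (-70.228°)/2 = -136.921° − 35.114° = -172.035°.
(The naïve average (-136.921 + +152.851)/2 = 7.965° is on the wrong side of the globe.)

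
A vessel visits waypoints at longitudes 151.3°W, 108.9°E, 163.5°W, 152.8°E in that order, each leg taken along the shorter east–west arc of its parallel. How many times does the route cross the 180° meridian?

3

Leg 1: -151.3° → +108.9°, shortest Δλ = -99.8° (west) — crosses 180°.
Leg 2: +108.9° → -163.5°, shortest Δλ = 87.6° (east) — crosses 180°.
Leg 3: -163.5° → +152.8°, shortest Δλ = -43.7° (west) — crosses 180°.
Total crossings: 3.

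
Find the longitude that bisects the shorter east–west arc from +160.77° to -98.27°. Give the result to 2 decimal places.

-148.75°

Signed shortest Δλ from +160.77° to -98.27° is +100.96°.
Midpoint longitude = +160.77° + (+100.96°)/2 = +160.77° + 50.48° = +211.25°.
Normalise into (−180°, 180°]: -148.75°.
(The naïve average (+160.77 + -98.27)/2 = 31.25° is on the wrong side of the globe.)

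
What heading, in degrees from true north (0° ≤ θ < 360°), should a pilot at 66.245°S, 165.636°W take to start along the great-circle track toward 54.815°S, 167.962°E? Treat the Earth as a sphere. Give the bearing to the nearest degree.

299°

Δλ = 167.962 − -165.636 = 333.598°; wrapped into (−180°, 180°]: -26.402°.
θ = atan2( sin Δλ · cos φ₂ , cos φ₁ · sin φ₂ − sin φ₁ · cos φ₂ · cos Δλ )
  = atan2(-0.25622, 0.14316) = -60.807° → normalised to [0°, 360°): 299.193°.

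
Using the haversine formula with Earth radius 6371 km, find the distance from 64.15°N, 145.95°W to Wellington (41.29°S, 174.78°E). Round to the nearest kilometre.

12219 km

Δλ = 174.78 − -145.95 = 320.73°; wrapped into (−180°, 180°]: -39.27°.
Δφ = -41.29 − 64.15 = -105.44°.
a = sin²(Δφ/2) + cos φ₁ · cos φ₂ · sin²(Δλ/2) = 0.670107.
c = 2·atan2(√a, √(1−a)) = 1.91794 rad → d = 6371·c ≈ 12219.20 km.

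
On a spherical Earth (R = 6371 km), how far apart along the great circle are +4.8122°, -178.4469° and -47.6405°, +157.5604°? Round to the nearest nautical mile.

Δλ = 157.5604 − -178.4469 = 336.0073°; wrapped into (−180°, 180°]: -23.9927°.
Δφ = -47.6405 − 4.8122 = -52.4527°.
a = sin²(Δφ/2) + cos φ₁ · cos φ₂ · sin²(Δλ/2) = 0.224298.
c = 2·atan2(√a, √(1−a)) = 0.98675 rad → d = 6371·c ≈ 6286.58 km ≈ 3394.48 nmi.

3394 nmi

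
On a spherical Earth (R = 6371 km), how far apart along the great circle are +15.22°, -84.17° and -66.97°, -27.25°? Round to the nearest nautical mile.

5526 nmi

Δλ = -27.25 − -84.17 = 56.92°.
Δφ = -66.97 − 15.22 = -82.19°.
a = sin²(Δφ/2) + cos φ₁ · cos φ₂ · sin²(Δλ/2) = 0.517782.
c = 2·atan2(√a, √(1−a)) = 1.60637 rad → d = 6371·c ≈ 10234.17 km ≈ 5526.01 nmi.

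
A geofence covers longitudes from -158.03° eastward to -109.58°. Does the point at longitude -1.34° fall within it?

Band width going east from -158.03° to -109.58°: ((-109.58 − -158.03) mod 360) = 48.45°.
Offset of -1.34° east of the west edge: ((-1.34 − -158.03) mod 360) = 156.69°.
156.69° > 48.45° ⇒ outside.

No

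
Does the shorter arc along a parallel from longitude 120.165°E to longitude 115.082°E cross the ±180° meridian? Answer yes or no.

No

Signed shortest Δλ = ((115.082 − 120.165 + 180) mod 360) − 180 = -5.083°.
Going west by 5.083° from +120.165° reaches +115.082° without touching 180°.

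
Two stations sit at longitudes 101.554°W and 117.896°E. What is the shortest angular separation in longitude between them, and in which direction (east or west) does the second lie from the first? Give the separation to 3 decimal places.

140.550° west

Raw difference: 117.896 − -101.554 = 219.45°.
Normalise into (−180°, 180°]: 219.45° − 360° = -140.55°.
Negative ⇒ the second point lies to the west; separation 140.550°.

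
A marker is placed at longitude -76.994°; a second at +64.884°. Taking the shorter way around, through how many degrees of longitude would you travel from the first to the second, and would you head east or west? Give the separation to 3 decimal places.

141.878° east

Raw difference: 64.884 − -76.994 = 141.878°.
Normalise into (−180°, 180°]: 141.878° stays 141.878°.
Positive ⇒ the second point lies to the east; separation 141.878°.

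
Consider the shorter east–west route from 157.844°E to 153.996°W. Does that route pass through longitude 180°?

Naïve |-153.996 − 157.844| = 311.84° > 180°, so the shorter arc goes the other way round — across 180°.
Signed shortest Δλ = ((-153.996 − 157.844 + 180) mod 360) − 180 = 48.16°.
Going east by 48.16° from +157.844° passes through 180° before reaching -153.996°.

Yes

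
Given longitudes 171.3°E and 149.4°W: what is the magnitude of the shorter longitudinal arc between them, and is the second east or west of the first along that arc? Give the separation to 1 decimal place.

Raw difference: -149.4 − 171.3 = -320.7°.
Normalise into (−180°, 180°]: -320.7° + 360° = 39.3°.
Positive ⇒ the second point lies to the east; separation 39.3°.

39.3° east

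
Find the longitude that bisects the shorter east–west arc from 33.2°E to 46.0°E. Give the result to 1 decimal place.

39.6°E

Signed shortest Δλ from +33.2° to +46.0° is +12.8°.
Midpoint longitude = +33.2° + (+12.8°)/2 = +33.2° + 6.4° = +39.6°.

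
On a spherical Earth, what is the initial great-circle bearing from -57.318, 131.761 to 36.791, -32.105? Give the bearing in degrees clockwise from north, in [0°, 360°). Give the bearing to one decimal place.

214.5°

Δλ = -32.105 − 131.761 = -163.866°.
θ = atan2( sin Δλ · cos φ₂ , cos φ₁ · sin φ₂ − sin φ₁ · cos φ₂ · cos Δλ )
  = atan2(-0.22254, -0.32410) = -145.525° → normalised to [0°, 360°): 214.475°.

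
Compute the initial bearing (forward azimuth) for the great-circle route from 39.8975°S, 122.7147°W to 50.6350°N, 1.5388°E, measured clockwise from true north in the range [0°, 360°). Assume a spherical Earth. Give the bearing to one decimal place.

55.2°

Δλ = 1.5388 − -122.7147 = 124.2535°.
θ = atan2( sin Δλ · cos φ₂ , cos φ₁ · sin φ₂ − sin φ₁ · cos φ₂ · cos Δλ )
  = atan2(0.52425, 0.36415) = 55.216° → normalised to [0°, 360°): 55.216°.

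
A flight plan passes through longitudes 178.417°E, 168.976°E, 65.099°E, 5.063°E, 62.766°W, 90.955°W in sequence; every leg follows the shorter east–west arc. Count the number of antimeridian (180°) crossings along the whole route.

0

Leg 1: +178.417° → +168.976°, shortest Δλ = -9.441° (west) — does not cross 180°.
Leg 2: +168.976° → +65.099°, shortest Δλ = -103.877° (west) — does not cross 180°.
Leg 3: +65.099° → +5.063°, shortest Δλ = -60.036° (west) — does not cross 180°.
Leg 4: +5.063° → -62.766°, shortest Δλ = -67.829° (west) — does not cross 180°.
Leg 5: -62.766° → -90.955°, shortest Δλ = -28.189° (west) — does not cross 180°.
Total crossings: 0.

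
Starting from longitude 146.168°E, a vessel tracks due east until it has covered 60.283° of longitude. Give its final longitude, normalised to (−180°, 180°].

153.549°W

Start at +146.168°; shift +60.283° → +206.451°.
+206.451° lies outside (−180°, 180°]; subtract 360° → -153.549°.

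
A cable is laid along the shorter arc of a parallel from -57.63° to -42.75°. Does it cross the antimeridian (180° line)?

No

Signed shortest Δλ = ((-42.75 − -57.63 + 180) mod 360) − 180 = 14.88°.
Going east by 14.88° from -57.63° reaches -42.75° without touching 180°.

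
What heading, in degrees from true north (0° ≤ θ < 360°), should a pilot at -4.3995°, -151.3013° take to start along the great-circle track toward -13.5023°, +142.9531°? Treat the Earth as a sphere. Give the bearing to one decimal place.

Δλ = 142.9531 − -151.3013 = 294.2544°; wrapped into (−180°, 180°]: -65.7456°.
θ = atan2( sin Δλ · cos φ₂ , cos φ₁ · sin φ₂ − sin φ₁ · cos φ₂ · cos Δλ )
  = atan2(-0.88653, -0.20216) = -102.846° → normalised to [0°, 360°): 257.154°.

257.2°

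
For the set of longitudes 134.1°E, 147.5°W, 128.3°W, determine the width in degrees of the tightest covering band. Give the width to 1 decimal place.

Sort the longitudes: -147.5°, -128.3°, +134.1°.
Eastward gaps between consecutive values (wrapping around): 19.2°, 262.4°, 78.4°.
Largest gap = 262.4° ⇒ minimal covering band is its complement: 360° − 262.4° = 97.6°.
Band runs from +134.1° eastward to -128.3°, crossing the antimeridian.

97.6°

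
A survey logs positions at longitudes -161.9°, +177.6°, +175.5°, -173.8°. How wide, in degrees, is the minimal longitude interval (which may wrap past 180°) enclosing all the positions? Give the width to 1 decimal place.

Sort the longitudes: -173.8°, -161.9°, +175.5°, +177.6°.
Eastward gaps between consecutive values (wrapping around): 11.9°, 337.4°, 2.1°, 8.6°.
Largest gap = 337.4° ⇒ minimal covering band is its complement: 360° − 337.4° = 22.6°.
Band runs from +175.5° eastward to -161.9°, crossing the antimeridian.

22.6°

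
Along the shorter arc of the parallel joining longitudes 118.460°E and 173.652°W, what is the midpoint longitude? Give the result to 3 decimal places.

Signed shortest Δλ from +118.460° to -173.652° is +67.888°.
Midpoint longitude = +118.460° + (+67.888°)/2 = +118.460° + 33.944° = +152.404°.
(The naïve average (+118.460 + -173.652)/2 = -27.596° is on the wrong side of the globe.)

152.404°E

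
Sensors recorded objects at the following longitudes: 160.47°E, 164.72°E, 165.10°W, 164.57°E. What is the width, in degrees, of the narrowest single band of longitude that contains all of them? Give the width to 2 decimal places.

34.43°

Sort the longitudes: -165.10°, +160.47°, +164.57°, +164.72°.
Eastward gaps between consecutive values (wrapping around): 325.57°, 4.10°, 0.15°, 30.18°.
Largest gap = 325.57° ⇒ minimal covering band is its complement: 360° − 325.57° = 34.43°.
Band runs from +160.47° eastward to -165.10°, crossing the antimeridian.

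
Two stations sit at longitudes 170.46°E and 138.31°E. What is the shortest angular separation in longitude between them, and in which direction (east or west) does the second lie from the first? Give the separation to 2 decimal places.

32.15° west

Raw difference: 138.31 − 170.46 = -32.15°.
Normalise into (−180°, 180°]: -32.15° stays -32.15°.
Negative ⇒ the second point lies to the west; separation 32.15°.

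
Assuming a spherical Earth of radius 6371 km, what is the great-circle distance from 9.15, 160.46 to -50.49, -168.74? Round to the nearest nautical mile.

3925 nmi

Δλ = -168.74 − 160.46 = -329.20°; wrapped into (−180°, 180°]: 30.80°.
Δφ = -50.49 − 9.15 = -59.64°.
a = sin²(Δφ/2) + cos φ₁ · cos φ₂ · sin²(Δλ/2) = 0.291579.
c = 2·atan2(√a, √(1−a)) = 1.14083 rad → d = 6371·c ≈ 7268.22 km ≈ 3924.52 nmi.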